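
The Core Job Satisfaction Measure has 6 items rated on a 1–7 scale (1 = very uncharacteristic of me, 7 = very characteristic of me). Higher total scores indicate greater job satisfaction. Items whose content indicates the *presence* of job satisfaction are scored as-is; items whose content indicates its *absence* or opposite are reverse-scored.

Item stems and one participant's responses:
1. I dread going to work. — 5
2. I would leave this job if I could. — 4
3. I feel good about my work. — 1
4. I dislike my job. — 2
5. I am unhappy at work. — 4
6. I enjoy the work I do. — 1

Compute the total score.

19

Items 1, 2, 4, 5 describe the absence/opposite of job satisfaction → reverse-score.
reversed = (1+7) − raw = 8 − raw.
  item 1: 8 − 5 = 3
  item 2: 8 − 4 = 4
  item 3: 1
  item 4: 8 − 2 = 6
  item 5: 8 − 4 = 4
  item 6: 1
Total = 3 + 4 + 1 + 6 + 4 + 1 = 19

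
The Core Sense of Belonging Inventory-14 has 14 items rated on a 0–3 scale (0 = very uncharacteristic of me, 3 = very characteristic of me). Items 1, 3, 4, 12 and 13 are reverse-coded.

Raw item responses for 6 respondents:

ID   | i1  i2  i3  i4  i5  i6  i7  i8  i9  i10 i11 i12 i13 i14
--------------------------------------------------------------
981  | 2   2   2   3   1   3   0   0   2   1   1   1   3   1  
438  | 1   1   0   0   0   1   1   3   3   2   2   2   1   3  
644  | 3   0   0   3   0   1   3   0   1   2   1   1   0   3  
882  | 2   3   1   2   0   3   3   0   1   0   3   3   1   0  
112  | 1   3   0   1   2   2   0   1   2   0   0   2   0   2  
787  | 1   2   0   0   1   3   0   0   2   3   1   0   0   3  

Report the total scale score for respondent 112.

23

Respondent 112 raw: 1, 3, 0, 1, 2, 2, 0, 1, 2, 0, 0, 2, 0, 2.
Reverse-coded (reversed = (0+3) − raw = 3 − raw):
  item 1: 3 − 1 = 2
  item 2: 3
  item 3: 3 − 0 = 3
  item 4: 3 − 1 = 2
  item 5: 2
  item 6: 2
  item 7: 0
  item 8: 1
  item 9: 2
  item 10: 0
  item 11: 0
  item 12: 3 − 2 = 1
  item 13: 3 − 0 = 3
  item 14: 2
Sum = 2 + 3 + 3 + 2 + 2 + 2 + 0 + 1 + 2 + 0 + 0 + 1 + 3 + 2 = 23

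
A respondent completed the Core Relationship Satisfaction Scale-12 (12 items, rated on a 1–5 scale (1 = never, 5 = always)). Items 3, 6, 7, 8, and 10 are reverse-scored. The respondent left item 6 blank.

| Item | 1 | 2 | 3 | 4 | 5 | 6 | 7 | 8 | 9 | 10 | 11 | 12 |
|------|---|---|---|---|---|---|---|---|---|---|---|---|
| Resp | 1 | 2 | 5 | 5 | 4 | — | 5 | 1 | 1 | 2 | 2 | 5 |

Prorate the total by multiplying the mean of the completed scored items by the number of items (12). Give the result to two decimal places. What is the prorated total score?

Reverse-coded (on a 1–5 scale, reversed = 6 − raw):
  item 3: 6 − 5 = 1
  item 7: 6 − 5 = 1
  item 8: 6 − 1 = 5
  item 10: 6 − 2 = 4
Completed scored items (11 of 12): 1, 2, 1, 5, 4, 1, 5, 1, 4, 2, 5; sum = 31.
Person mean = 31 / 11 ≈ 2.8182
Prorated total = (31 / 11) × 12 = 33.82 (to 2 dp)

33.82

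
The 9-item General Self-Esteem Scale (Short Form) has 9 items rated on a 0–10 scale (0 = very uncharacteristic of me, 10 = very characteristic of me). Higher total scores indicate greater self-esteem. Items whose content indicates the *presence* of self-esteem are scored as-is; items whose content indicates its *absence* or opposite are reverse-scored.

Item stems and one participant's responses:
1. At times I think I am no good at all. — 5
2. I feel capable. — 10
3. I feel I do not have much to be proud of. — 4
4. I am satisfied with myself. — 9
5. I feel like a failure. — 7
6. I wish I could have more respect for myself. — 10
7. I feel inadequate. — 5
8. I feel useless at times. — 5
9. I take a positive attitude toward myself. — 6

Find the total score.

Items 1, 3, 5, 6, 7, 8 describe the absence/opposite of self-esteem → reverse-score.
on a 0–10 scale, reversed = 10 − raw.
  item 1: 10 − 5 = 5
  item 2: 10
  item 3: 10 − 4 = 6
  item 4: 9
  item 5: 10 − 7 = 3
  item 6: 10 − 10 = 0
  item 7: 10 − 5 = 5
  item 8: 10 − 5 = 5
  item 9: 6
Total = 5 + 10 + 6 + 9 + 3 + 0 + 5 + 5 + 6 = 49

49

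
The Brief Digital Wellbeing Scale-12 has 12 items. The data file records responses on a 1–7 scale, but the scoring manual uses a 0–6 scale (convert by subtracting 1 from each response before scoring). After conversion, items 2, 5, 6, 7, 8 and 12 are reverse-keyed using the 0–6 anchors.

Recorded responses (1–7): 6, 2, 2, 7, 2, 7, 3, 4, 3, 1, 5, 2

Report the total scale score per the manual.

Convert to 0–6: 5, 1, 1, 6, 1, 6, 2, 3, 2, 0, 4, 1
Reverse-coded (on a 0–6 scale, reversed = 6 − raw):
  item 2: 6 − 1 = 5
  item 5: 6 − 1 = 5
  item 6: 6 − 6 = 0
  item 7: 6 − 2 = 4
  item 8: 6 − 3 = 3
  item 12: 6 − 1 = 5
Scored: 5, 5, 1, 6, 5, 0, 4, 3, 2, 0, 4, 5
Total = 40

40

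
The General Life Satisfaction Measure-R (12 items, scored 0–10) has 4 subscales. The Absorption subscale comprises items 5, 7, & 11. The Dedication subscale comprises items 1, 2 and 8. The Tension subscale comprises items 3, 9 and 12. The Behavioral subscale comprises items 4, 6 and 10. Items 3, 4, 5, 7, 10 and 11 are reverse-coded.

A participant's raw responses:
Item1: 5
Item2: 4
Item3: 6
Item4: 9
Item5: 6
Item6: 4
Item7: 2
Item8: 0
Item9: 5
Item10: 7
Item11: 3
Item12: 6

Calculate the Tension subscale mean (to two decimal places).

5.00

Tension items: 3, 9, 12.
Of these, item 3 is reverse-coded; reverse-coded value = 10 − response.
  item 3: 10 − 6 = 4
  item 9: 5
  item 12: 6
Sum = 4 + 5 + 6 = 15
Mean = 15 / 3 = 5.00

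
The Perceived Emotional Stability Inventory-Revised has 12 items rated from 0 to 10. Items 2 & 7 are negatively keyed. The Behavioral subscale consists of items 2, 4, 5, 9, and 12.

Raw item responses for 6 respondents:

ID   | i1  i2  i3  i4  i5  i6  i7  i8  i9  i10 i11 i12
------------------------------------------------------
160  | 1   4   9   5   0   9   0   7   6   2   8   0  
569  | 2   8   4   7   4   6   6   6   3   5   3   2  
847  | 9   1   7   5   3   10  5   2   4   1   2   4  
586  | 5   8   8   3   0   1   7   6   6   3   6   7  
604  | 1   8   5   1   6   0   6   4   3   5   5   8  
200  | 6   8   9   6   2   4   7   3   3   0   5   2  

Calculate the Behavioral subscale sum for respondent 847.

25

Respondent 847 raw: 9, 1, 7, 5, 3, 10, 5, 2, 4, 1, 2, 4.
Behavioral items: 2, 4, 5, 9, 12.
Reverse-coded (on a 0–10 scale, reversed = 10 − raw):
  item 2: 10 − 1 = 9
  item 4: 5
  item 5: 3
  item 9: 4
  item 12: 4
Sum = 9 + 5 + 3 + 4 + 4 = 25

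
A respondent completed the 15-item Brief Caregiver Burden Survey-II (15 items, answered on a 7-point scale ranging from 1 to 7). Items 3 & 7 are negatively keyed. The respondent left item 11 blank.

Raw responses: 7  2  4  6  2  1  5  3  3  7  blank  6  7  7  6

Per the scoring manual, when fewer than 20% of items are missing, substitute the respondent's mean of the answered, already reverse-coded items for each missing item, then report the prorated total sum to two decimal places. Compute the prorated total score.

68.57

Reverse-coded (reversed = (1+7) − raw = 8 − raw):
  item 3: 8 − 4 = 4
  item 7: 8 − 5 = 3
Completed scored items (14 of 15): 7, 2, 4, 6, 2, 1, 3, 3, 3, 7, 6, 7, 7, 6; sum = 64.
Person mean = 64 / 14 ≈ 4.5714
Prorated total = (64 / 14) × 15 = 68.57 (to 2 dp)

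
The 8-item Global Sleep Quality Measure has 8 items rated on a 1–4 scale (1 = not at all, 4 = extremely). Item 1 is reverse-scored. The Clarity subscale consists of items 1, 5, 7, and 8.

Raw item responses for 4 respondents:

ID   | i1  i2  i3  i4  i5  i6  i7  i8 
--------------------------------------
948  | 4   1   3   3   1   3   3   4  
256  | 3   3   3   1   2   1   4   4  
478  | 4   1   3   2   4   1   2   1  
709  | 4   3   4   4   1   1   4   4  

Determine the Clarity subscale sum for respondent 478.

Respondent 478 raw: 4, 1, 3, 2, 4, 1, 2, 1.
Clarity items: 1, 5, 7, 8.
Reverse-coded (reversed = (1+4) − raw = 5 − raw):
  item 1: 5 − 4 = 1
  item 5: 4
  item 7: 2
  item 8: 1
Sum = 1 + 4 + 2 + 1 = 8

8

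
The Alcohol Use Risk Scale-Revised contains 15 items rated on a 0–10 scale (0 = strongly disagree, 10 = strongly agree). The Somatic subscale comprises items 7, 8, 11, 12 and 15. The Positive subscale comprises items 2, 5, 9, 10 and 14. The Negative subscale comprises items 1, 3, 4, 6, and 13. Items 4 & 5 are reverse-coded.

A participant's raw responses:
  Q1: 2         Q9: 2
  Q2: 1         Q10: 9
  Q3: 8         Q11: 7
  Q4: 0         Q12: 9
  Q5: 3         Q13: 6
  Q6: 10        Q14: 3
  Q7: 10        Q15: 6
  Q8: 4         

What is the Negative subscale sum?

36

Negative items: 1, 3, 4, 6, 13.
Of these, item 4 is reverse-coded; on a 0–10 scale, reversed = 10 − raw.
  item 1: 2
  item 3: 8
  item 4: 10 − 0 = 10
  item 6: 10
  item 13: 6
Sum = 2 + 8 + 10 + 10 + 6 = 36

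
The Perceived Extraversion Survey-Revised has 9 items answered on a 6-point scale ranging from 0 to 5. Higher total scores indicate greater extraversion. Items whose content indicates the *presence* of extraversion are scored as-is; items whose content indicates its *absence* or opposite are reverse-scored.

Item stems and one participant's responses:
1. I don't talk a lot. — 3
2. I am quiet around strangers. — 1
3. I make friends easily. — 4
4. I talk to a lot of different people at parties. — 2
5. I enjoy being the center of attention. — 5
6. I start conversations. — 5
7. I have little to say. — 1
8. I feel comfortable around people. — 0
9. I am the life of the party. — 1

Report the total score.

Items 1, 2, 7 describe the absence/opposite of extraversion → reverse-score.
on a 0–5 scale, reversed = 5 − raw.
  item 1: 5 − 3 = 2
  item 2: 5 − 1 = 4
  item 3: 4
  item 4: 2
  item 5: 5
  item 6: 5
  item 7: 5 − 1 = 4
  item 8: 0
  item 9: 1
Total = 2 + 4 + 4 + 2 + 5 + 5 + 4 + 0 + 1 = 27

27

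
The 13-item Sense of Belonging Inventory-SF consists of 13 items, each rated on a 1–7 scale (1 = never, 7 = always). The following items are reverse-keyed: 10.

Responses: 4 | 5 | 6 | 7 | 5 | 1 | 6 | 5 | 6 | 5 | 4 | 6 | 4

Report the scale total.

62

Reverse-coded items (reversed = (1+7) − raw = 8 − raw):
  item 10: 8 − 5 = 3
After reverse-coding: 4, 5, 6, 7, 5, 1, 6, 5, 6, 3, 4, 6, 4
Total = 4 + 5 + 6 + 7 + 5 + 1 + 6 + 5 + 6 + 3 + 4 + 6 + 4 = 62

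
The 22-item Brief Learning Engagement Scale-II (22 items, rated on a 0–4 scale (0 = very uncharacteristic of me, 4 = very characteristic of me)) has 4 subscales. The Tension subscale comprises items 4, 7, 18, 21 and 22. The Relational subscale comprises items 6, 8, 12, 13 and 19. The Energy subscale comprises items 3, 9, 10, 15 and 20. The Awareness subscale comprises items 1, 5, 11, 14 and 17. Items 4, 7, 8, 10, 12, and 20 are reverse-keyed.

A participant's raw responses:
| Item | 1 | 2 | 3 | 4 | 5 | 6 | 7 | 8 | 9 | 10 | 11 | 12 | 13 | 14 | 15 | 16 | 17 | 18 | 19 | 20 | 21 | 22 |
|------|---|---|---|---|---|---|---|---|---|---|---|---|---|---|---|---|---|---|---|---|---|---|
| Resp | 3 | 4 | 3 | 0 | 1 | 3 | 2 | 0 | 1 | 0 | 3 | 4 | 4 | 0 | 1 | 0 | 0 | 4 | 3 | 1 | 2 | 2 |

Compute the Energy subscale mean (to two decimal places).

2.40

Energy items: 3, 9, 10, 15, 20.
Of these, items 10 & 20 are reverse-keyed; reversed = (0+4) − raw = 4 − raw.
  item 3: 3
  item 9: 1
  item 10: 4 − 0 = 4
  item 15: 1
  item 20: 4 − 1 = 3
Sum = 3 + 1 + 4 + 1 + 3 = 12
Mean = 12 / 5 = 2.40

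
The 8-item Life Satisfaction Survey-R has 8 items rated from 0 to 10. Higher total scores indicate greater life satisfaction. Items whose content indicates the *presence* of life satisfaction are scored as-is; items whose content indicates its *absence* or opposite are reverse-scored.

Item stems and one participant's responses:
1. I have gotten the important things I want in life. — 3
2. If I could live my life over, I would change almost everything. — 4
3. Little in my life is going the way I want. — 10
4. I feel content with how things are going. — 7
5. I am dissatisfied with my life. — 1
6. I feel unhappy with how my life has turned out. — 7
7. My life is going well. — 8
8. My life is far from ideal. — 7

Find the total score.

39

Items 2, 3, 5, 6, 8 describe the absence/opposite of life satisfaction → reverse-score.
reversed = (0+10) − raw = 10 − raw.
  item 1: 3
  item 2: 10 − 4 = 6
  item 3: 10 − 10 = 0
  item 4: 7
  item 5: 10 − 1 = 9
  item 6: 10 − 7 = 3
  item 7: 8
  item 8: 10 − 7 = 3
Total = 3 + 6 + 0 + 7 + 9 + 3 + 8 + 3 = 39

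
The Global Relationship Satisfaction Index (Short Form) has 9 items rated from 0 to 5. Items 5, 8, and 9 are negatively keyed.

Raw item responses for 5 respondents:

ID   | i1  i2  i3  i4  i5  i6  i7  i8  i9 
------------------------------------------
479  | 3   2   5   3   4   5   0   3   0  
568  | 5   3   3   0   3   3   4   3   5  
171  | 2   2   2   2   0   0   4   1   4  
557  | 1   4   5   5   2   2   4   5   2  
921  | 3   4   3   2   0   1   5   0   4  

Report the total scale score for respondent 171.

22

Respondent 171 raw: 2, 2, 2, 2, 0, 0, 4, 1, 4.
Reverse-coded (reversed = (0+5) − raw = 5 − raw):
  item 1: 2
  item 2: 2
  item 3: 2
  item 4: 2
  item 5: 5 − 0 = 5
  item 6: 0
  item 7: 4
  item 8: 5 − 1 = 4
  item 9: 5 − 4 = 1
Sum = 2 + 2 + 2 + 2 + 5 + 0 + 4 + 4 + 1 = 22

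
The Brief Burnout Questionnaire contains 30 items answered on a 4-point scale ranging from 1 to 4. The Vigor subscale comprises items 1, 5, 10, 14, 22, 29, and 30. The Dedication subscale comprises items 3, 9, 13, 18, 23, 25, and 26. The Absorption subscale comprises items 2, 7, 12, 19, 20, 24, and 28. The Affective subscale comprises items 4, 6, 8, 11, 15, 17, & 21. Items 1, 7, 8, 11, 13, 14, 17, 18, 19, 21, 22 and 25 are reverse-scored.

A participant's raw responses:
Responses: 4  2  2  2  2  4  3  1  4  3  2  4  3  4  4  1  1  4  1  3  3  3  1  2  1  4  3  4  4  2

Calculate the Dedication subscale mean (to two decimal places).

2.57

Dedication items: 3, 9, 13, 18, 23, 25, 26.
Of these, items 13, 18, & 25 are reverse-scored; reverse-coded value = 5 − response.
  item 3: 2
  item 9: 4
  item 13: 5 − 3 = 2
  item 18: 5 − 4 = 1
  item 23: 1
  item 25: 5 − 1 = 4
  item 26: 4
Sum = 2 + 4 + 2 + 1 + 1 + 4 + 4 = 18
Mean = 18 / 7 = 2.57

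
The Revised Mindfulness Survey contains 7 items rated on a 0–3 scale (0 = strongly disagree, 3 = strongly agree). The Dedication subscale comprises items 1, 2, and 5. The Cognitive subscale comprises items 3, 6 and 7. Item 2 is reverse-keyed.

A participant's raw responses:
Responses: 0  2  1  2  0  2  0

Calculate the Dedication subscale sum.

1

Dedication items: 1, 2, 5.
Of these, item 2 is reverse-keyed; reversed = (0+3) − raw = 3 − raw.
  item 1: 0
  item 2: 3 − 2 = 1
  item 5: 0
Sum = 0 + 1 + 0 = 1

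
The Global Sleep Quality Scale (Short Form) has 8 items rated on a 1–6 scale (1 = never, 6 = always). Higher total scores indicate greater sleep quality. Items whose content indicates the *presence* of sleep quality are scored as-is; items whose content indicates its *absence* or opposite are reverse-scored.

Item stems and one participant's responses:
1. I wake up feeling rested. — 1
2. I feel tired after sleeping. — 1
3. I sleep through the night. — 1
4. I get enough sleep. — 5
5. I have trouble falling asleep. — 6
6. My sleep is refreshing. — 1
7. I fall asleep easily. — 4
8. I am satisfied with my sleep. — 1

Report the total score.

Items 2, 5 describe the absence/opposite of sleep quality → reverse-score.
on a 1–6 scale, reversed = 7 − raw.
  item 1: 1
  item 2: 7 − 1 = 6
  item 3: 1
  item 4: 5
  item 5: 7 − 6 = 1
  item 6: 1
  item 7: 4
  item 8: 1
Total = 1 + 6 + 1 + 5 + 1 + 1 + 4 + 1 = 20

20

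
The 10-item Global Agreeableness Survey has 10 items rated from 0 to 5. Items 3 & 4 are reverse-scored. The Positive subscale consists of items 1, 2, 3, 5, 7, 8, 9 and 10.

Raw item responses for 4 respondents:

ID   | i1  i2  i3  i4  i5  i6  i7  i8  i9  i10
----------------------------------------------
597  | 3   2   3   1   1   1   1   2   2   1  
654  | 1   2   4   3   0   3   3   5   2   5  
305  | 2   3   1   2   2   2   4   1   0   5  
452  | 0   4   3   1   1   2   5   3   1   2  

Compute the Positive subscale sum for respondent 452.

Respondent 452 raw: 0, 4, 3, 1, 1, 2, 5, 3, 1, 2.
Positive items: 1, 2, 3, 5, 7, 8, 9, 10.
Reverse-coded (reverse-coded value = 5 − response):
  item 1: 0
  item 2: 4
  item 3: 5 − 3 = 2
  item 5: 1
  item 7: 5
  item 8: 3
  item 9: 1
  item 10: 2
Sum = 0 + 4 + 2 + 1 + 5 + 3 + 1 + 2 = 18

18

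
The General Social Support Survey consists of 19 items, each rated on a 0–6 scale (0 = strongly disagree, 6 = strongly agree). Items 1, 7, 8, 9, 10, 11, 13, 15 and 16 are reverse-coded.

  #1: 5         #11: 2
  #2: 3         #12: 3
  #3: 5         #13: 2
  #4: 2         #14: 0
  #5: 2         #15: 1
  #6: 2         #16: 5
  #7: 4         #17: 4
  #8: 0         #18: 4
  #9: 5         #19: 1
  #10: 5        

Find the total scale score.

51

Raw sum = 55. Reverse-coded items: 1, 7, 8, 9, 10, 11, 13, 15, 16; their raw sum = 29.
Each reversal replaces raw with 6 − raw, changing the total by 6 − 2·raw per item.
Total = 55 + 9·6 − 2·29 = 55 + 54 − 58 = 51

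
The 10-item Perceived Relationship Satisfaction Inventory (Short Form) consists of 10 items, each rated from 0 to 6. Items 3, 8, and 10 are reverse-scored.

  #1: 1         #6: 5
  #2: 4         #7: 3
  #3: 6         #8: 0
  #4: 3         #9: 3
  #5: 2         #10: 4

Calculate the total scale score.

29

Raw sum = 31. Reverse-scored items: 3, 8, 10; their raw sum = 10.
Each reversal replaces raw with 6 − raw, changing the total by 6 − 2·raw per item.
Total = 31 + 3·6 − 2·10 = 31 + 18 − 20 = 29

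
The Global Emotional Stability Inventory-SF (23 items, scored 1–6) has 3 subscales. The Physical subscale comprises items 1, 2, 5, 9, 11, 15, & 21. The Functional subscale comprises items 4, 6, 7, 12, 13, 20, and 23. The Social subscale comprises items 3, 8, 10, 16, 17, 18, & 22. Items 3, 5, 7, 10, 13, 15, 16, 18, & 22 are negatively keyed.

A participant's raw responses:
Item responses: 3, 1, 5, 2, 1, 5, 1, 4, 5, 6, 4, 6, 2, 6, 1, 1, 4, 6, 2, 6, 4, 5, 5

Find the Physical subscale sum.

Physical items: 1, 2, 5, 9, 11, 15, 21.
Of these, items 5 and 15 are negatively keyed; on a 1–6 scale, reversed = 7 − raw.
  item 1: 3
  item 2: 1
  item 5: 7 − 1 = 6
  item 9: 5
  item 11: 4
  item 15: 7 − 1 = 6
  item 21: 4
Sum = 3 + 1 + 6 + 5 + 4 + 6 + 4 = 29

29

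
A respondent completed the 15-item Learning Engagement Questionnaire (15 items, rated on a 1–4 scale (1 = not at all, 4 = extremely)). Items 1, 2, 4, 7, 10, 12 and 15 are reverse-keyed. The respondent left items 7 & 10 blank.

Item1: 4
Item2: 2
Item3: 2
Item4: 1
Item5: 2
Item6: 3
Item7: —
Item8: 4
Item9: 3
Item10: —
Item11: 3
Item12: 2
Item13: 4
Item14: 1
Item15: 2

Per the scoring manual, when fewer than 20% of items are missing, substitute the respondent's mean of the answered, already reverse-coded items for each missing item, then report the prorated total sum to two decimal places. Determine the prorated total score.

Reverse-coded (reversed = (1+4) − raw = 5 − raw):
  item 1: 5 − 4 = 1
  item 2: 5 − 2 = 3
  item 4: 5 − 1 = 4
  item 12: 5 − 2 = 3
  item 15: 5 − 2 = 3
Completed scored items (13 of 15): 1, 3, 2, 4, 2, 3, 4, 3, 3, 3, 4, 1, 3; sum = 36.
Person mean = 36 / 13 ≈ 2.7692
Prorated total = (36 / 13) × 15 = 41.54 (to 2 dp)

41.54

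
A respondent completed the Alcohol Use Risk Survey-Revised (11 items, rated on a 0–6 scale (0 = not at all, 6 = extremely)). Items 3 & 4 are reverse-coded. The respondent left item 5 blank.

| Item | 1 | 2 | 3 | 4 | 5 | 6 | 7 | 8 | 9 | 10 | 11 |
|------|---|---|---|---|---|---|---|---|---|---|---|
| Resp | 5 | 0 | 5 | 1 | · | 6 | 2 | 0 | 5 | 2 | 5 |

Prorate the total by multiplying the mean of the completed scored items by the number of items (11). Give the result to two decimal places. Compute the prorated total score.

34.10

Reverse-coded (on a 0–6 scale, reversed = 6 − raw):
  item 3: 6 − 5 = 1
  item 4: 6 − 1 = 5
Completed scored items (10 of 11): 5, 0, 1, 5, 6, 2, 0, 5, 2, 5; sum = 31.
Person mean = 31 / 10 ≈ 3.1000
Prorated total = (31 / 10) × 11 = 34.10 (to 2 dp)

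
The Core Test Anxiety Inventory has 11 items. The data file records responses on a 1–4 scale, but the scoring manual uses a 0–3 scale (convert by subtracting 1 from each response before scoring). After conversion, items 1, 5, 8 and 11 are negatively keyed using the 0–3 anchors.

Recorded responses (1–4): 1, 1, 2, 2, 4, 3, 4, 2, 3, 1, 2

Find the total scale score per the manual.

Convert to 0–3: 0, 0, 1, 1, 3, 2, 3, 1, 2, 0, 1
Reverse-coded (reverse-coded value = 3 − response):
  item 1: 3 − 0 = 3
  item 5: 3 − 3 = 0
  item 8: 3 − 1 = 2
  item 11: 3 − 1 = 2
Scored: 3, 0, 1, 1, 0, 2, 3, 2, 2, 0, 2
Total = 16

16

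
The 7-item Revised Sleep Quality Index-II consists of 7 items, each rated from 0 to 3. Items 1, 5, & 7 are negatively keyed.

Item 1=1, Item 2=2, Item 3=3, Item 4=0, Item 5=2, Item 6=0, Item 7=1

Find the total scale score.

10

Negatively keyed items use 3 − raw:
  item 1: 3 − 1 = 2
  item 5: 3 − 2 = 1
  item 7: 3 − 1 = 2
Scored items: 2, 2, 3, 0, 1, 0, 2
Total = 2 + 2 + 3 + 0 + 1 + 0 + 2 = 10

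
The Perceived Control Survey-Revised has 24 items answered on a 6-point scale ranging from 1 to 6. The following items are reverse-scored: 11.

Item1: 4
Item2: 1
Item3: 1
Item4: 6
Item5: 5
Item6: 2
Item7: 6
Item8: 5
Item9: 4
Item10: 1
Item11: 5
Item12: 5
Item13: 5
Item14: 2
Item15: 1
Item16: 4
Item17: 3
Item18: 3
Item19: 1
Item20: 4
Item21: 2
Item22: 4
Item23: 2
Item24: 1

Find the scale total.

Apply reverse scoring (on a 1–6 scale, reversed = 7 − raw):
  item 11: 7 − 5 = 2
After reverse-coding: 4, 1, 1, 6, 5, 2, 6, 5, 4, 1, 2, 5, 5, 2, 1, 4, 3, 3, 1, 4, 2, 4, 2, 1
Total = 4 + 1 + 1 + 6 + 5 + 2 + 6 + 5 + 4 + 1 + 2 + 5 + 5 + 2 + 1 + 4 + 3 + 3 + 1 + 4 + 2 + 4 + 2 + 1 = 74

74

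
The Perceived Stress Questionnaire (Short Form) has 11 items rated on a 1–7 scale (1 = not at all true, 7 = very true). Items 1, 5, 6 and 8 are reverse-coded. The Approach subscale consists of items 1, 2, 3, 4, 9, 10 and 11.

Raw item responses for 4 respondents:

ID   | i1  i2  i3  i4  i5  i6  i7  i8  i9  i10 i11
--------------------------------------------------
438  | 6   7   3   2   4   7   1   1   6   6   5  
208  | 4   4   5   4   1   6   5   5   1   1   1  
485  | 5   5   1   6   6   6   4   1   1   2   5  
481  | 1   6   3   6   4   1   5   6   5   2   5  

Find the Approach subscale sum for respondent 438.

31

Respondent 438 raw: 6, 7, 3, 2, 4, 7, 1, 1, 6, 6, 5.
Approach items: 1, 2, 3, 4, 9, 10, 11.
Reverse-coded (reversed = (1+7) − raw = 8 − raw):
  item 1: 8 − 6 = 2
  item 2: 7
  item 3: 3
  item 4: 2
  item 9: 6
  item 10: 6
  item 11: 5
Sum = 2 + 7 + 3 + 2 + 6 + 6 + 5 = 31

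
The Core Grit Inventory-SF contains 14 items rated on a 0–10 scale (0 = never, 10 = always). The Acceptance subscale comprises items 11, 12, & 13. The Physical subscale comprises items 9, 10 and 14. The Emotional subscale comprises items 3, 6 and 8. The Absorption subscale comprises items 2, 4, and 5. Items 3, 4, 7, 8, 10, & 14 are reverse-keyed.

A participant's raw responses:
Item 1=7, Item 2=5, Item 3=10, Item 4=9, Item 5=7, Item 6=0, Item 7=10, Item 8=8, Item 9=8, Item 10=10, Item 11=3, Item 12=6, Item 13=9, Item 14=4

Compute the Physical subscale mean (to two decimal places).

Physical items: 9, 10, 14.
Of these, items 10 & 14 are reverse-keyed; reversed = (0+10) − raw = 10 − raw.
  item 9: 8
  item 10: 10 − 10 = 0
  item 14: 10 − 4 = 6
Sum = 8 + 0 + 6 = 14
Mean = 14 / 3 = 4.67

4.67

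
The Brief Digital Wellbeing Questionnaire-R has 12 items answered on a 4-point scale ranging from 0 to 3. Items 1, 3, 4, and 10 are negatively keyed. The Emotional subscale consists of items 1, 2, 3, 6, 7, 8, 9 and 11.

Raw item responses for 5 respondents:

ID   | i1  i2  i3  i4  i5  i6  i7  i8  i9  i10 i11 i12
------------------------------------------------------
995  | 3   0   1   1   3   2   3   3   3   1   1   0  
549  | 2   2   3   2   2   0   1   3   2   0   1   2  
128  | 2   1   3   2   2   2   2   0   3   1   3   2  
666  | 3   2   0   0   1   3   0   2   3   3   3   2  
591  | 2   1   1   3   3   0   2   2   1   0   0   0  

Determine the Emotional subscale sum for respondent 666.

Respondent 666 raw: 3, 2, 0, 0, 1, 3, 0, 2, 3, 3, 3, 2.
Emotional items: 1, 2, 3, 6, 7, 8, 9, 11.
Reverse-coded (reverse-coded value = 3 − response):
  item 1: 3 − 3 = 0
  item 2: 2
  item 3: 3 − 0 = 3
  item 6: 3
  item 7: 0
  item 8: 2
  item 9: 3
  item 11: 3
Sum = 0 + 2 + 3 + 3 + 0 + 2 + 3 + 3 = 16

16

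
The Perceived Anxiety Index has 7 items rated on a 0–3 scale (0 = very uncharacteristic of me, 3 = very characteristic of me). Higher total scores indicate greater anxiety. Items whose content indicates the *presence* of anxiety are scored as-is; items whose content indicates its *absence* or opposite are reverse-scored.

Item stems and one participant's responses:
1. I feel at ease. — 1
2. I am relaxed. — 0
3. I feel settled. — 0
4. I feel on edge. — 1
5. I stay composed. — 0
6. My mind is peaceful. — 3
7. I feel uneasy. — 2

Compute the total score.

Items 1, 2, 3, 5, 6 describe the absence/opposite of anxiety → reverse-score.
on a 0–3 scale, reversed = 3 − raw.
  item 1: 3 − 1 = 2
  item 2: 3 − 0 = 3
  item 3: 3 − 0 = 3
  item 4: 1
  item 5: 3 − 0 = 3
  item 6: 3 − 3 = 0
  item 7: 2
Total = 2 + 3 + 3 + 1 + 3 + 0 + 2 = 14

14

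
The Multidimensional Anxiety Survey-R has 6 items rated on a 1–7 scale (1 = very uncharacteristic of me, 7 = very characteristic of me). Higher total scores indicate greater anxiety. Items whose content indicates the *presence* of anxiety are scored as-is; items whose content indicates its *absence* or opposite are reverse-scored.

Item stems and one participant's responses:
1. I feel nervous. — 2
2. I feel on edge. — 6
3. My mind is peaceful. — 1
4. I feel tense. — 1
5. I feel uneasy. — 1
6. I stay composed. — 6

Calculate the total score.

Items 3, 6 describe the absence/opposite of anxiety → reverse-score.
on a 1–7 scale, reversed = 8 − raw.
  item 1: 2
  item 2: 6
  item 3: 8 − 1 = 7
  item 4: 1
  item 5: 1
  item 6: 8 − 6 = 2
Total = 2 + 6 + 7 + 1 + 1 + 2 = 19

19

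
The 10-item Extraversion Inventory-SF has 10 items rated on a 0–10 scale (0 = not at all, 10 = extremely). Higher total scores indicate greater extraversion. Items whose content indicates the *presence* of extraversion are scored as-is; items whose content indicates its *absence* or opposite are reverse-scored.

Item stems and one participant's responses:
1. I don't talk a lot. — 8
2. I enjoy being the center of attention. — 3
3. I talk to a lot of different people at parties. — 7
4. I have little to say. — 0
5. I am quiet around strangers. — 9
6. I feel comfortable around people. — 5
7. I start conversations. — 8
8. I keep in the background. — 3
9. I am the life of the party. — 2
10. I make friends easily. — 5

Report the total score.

50

Items 1, 4, 5, 8 describe the absence/opposite of extraversion → reverse-score.
on a 0–10 scale, reversed = 10 − raw.
  item 1: 10 − 8 = 2
  item 2: 3
  item 3: 7
  item 4: 10 − 0 = 10
  item 5: 10 − 9 = 1
  item 6: 5
  item 7: 8
  item 8: 10 − 3 = 7
  item 9: 2
  item 10: 5
Total = 2 + 3 + 7 + 10 + 1 + 5 + 8 + 7 + 2 + 5 = 50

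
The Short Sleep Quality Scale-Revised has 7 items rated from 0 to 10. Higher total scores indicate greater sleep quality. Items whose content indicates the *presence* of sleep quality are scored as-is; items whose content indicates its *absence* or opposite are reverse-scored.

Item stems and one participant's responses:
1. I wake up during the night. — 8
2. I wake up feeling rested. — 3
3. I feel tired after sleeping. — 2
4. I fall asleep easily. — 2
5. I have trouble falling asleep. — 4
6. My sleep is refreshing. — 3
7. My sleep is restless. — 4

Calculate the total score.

Items 1, 3, 5, 7 describe the absence/opposite of sleep quality → reverse-score.
reverse-coded value = 10 − response.
  item 1: 10 − 8 = 2
  item 2: 3
  item 3: 10 − 2 = 8
  item 4: 2
  item 5: 10 − 4 = 6
  item 6: 3
  item 7: 10 − 4 = 6
Total = 2 + 3 + 8 + 2 + 6 + 3 + 6 = 30

30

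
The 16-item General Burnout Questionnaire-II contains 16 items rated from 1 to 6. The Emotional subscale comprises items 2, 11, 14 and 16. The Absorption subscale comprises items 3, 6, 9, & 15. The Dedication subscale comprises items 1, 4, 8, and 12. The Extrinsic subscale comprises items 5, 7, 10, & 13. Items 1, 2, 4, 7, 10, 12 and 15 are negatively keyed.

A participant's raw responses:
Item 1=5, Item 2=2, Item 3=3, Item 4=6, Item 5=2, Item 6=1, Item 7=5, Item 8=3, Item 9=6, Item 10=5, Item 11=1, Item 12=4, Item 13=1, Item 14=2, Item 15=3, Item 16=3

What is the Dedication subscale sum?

Dedication items: 1, 4, 8, 12.
Of these, items 1, 4, & 12 are negatively keyed; reversed = (1+6) − raw = 7 − raw.
  item 1: 7 − 5 = 2
  item 4: 7 − 6 = 1
  item 8: 3
  item 12: 7 − 4 = 3
Sum = 2 + 1 + 3 + 3 = 9

9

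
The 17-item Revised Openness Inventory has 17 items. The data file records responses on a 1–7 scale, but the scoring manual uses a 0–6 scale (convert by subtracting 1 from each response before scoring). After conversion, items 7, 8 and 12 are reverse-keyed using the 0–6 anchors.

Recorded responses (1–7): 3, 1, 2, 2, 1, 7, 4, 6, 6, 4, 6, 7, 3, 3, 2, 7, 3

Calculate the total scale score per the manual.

Convert to 0–6: 2, 0, 1, 1, 0, 6, 3, 5, 5, 3, 5, 6, 2, 2, 1, 6, 2
Reverse-coded (on a 0–6 scale, reversed = 6 − raw):
  item 7: 6 − 3 = 3
  item 8: 6 − 5 = 1
  item 12: 6 − 6 = 0
Scored: 2, 0, 1, 1, 0, 6, 3, 1, 5, 3, 5, 0, 2, 2, 1, 6, 2
Total = 40

40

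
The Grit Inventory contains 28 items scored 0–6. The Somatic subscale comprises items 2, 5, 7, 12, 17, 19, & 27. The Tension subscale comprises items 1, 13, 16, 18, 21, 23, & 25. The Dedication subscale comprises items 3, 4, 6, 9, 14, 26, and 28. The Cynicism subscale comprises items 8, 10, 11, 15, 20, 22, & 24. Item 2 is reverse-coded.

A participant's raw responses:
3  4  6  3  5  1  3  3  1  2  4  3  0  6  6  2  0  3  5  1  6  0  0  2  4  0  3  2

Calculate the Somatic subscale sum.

21

Somatic items: 2, 5, 7, 12, 17, 19, 27.
Of these, item 2 is reverse-coded; reverse-coded value = 6 − response.
  item 2: 6 − 4 = 2
  item 5: 5
  item 7: 3
  item 12: 3
  item 17: 0
  item 19: 5
  item 27: 3
Sum = 2 + 5 + 3 + 3 + 0 + 5 + 3 = 21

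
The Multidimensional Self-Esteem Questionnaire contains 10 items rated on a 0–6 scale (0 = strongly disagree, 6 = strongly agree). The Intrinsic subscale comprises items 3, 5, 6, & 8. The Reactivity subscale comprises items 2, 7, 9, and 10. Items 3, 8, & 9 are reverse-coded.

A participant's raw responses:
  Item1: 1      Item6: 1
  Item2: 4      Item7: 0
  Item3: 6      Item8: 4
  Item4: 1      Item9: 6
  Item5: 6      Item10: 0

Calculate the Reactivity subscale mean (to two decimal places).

1.00

Reactivity items: 2, 7, 9, 10.
Of these, item 9 is reverse-coded; on a 0–6 scale, reversed = 6 − raw.
  item 2: 4
  item 7: 0
  item 9: 6 − 6 = 0
  item 10: 0
Sum = 4 + 0 + 0 + 0 = 4
Mean = 4 / 4 = 1.00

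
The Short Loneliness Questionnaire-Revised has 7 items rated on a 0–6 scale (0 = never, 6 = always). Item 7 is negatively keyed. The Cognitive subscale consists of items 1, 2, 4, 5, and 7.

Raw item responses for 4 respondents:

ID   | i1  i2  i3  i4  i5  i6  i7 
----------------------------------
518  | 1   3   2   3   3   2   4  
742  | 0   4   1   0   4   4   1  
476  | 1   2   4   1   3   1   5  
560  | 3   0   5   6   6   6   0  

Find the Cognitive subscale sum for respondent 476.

Respondent 476 raw: 1, 2, 4, 1, 3, 1, 5.
Cognitive items: 1, 2, 4, 5, 7.
Reverse-coded (on a 0–6 scale, reversed = 6 − raw):
  item 1: 1
  item 2: 2
  item 4: 1
  item 5: 3
  item 7: 6 − 5 = 1
Sum = 1 + 2 + 1 + 3 + 1 = 8

8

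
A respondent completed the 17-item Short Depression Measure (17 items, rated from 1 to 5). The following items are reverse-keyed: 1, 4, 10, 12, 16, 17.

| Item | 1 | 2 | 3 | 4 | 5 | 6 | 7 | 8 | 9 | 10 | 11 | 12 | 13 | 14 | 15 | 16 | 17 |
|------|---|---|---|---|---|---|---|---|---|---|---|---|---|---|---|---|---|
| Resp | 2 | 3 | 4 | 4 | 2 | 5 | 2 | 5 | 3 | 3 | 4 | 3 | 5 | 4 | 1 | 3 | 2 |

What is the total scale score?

Reversing items 1, 4, 10, 12, 16, and 17 with 6 − raw:
Total = (6−2) + 3 + 4 + (6−4) + 2 + 5 + 2 + 5 + 3 + (6−3) + 4 + (6−3) + 5 + 4 + 1 + (6−3) + (6−2)
      = 4 + 3 + 4 + 2 + 2 + 5 + 2 + 5 + 3 + 3 + 4 + 3 + 5 + 4 + 1 + 3 + 4 = 57

57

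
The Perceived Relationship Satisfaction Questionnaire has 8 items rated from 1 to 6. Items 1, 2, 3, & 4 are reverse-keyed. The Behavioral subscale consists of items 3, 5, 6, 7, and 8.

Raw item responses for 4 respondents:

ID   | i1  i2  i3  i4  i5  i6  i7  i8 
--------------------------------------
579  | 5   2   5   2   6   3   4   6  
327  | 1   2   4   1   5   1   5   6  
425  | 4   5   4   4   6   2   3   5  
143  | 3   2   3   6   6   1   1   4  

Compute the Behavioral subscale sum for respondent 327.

20

Respondent 327 raw: 1, 2, 4, 1, 5, 1, 5, 6.
Behavioral items: 3, 5, 6, 7, 8.
Reverse-coded (reversed = (1+6) − raw = 7 − raw):
  item 3: 7 − 4 = 3
  item 5: 5
  item 6: 1
  item 7: 5
  item 8: 6
Sum = 3 + 5 + 1 + 5 + 6 = 20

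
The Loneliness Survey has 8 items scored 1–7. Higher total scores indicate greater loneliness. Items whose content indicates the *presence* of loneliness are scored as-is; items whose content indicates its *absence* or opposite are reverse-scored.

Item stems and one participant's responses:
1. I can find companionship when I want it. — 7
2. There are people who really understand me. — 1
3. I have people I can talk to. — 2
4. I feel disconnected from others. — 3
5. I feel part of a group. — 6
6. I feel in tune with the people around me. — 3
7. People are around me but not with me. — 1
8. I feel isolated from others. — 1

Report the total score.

Items 1, 2, 3, 5, 6 describe the absence/opposite of loneliness → reverse-score.
reverse-coded value = 8 − response.
  item 1: 8 − 7 = 1
  item 2: 8 − 1 = 7
  item 3: 8 − 2 = 6
  item 4: 3
  item 5: 8 − 6 = 2
  item 6: 8 − 3 = 5
  item 7: 1
  item 8: 1
Total = 1 + 7 + 6 + 3 + 2 + 5 + 1 + 1 = 26

26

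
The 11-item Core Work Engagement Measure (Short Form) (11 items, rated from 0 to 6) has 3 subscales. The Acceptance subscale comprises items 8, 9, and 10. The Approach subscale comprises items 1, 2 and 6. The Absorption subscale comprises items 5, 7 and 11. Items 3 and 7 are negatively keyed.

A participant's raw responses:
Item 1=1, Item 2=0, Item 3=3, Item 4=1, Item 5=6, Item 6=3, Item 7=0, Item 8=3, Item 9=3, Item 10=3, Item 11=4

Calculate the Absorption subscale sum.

Absorption items: 5, 7, 11.
Of these, item 7 is negatively keyed; on a 0–6 scale, reversed = 6 − raw.
  item 5: 6
  item 7: 6 − 0 = 6
  item 11: 4
Sum = 6 + 6 + 4 = 16

16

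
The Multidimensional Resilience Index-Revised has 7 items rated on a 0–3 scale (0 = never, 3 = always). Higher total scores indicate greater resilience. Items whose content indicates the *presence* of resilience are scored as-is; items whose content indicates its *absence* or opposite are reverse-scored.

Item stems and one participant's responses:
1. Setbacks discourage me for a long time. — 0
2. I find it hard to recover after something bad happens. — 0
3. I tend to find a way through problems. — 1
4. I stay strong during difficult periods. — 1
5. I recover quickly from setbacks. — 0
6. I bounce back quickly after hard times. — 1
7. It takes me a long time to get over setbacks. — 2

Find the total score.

10

Items 1, 2, 7 describe the absence/opposite of resilience → reverse-score.
reversed = (0+3) − raw = 3 − raw.
  item 1: 3 − 0 = 3
  item 2: 3 − 0 = 3
  item 3: 1
  item 4: 1
  item 5: 0
  item 6: 1
  item 7: 3 − 2 = 1
Total = 3 + 3 + 1 + 1 + 0 + 1 + 1 = 10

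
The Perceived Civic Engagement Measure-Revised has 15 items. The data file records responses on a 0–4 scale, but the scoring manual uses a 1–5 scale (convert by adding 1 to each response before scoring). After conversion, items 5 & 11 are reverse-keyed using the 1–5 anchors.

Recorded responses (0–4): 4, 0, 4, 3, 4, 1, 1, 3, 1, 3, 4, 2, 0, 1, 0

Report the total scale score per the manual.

38

Convert to 1–5: 5, 1, 5, 4, 5, 2, 2, 4, 2, 4, 5, 3, 1, 2, 1
Reverse-coded (on a 1–5 scale, reversed = 6 − raw):
  item 5: 6 − 5 = 1
  item 11: 6 − 5 = 1
Scored: 5, 1, 5, 4, 1, 2, 2, 4, 2, 4, 1, 3, 1, 2, 1
Total = 38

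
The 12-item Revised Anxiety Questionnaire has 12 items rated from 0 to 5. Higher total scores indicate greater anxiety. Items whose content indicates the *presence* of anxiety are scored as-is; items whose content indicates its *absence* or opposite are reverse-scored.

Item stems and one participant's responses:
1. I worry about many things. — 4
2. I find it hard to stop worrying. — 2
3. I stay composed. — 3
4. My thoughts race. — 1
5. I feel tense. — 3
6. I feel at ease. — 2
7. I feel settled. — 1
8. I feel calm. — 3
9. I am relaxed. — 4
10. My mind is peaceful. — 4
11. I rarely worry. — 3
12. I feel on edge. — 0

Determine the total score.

Items 3, 6, 7, 8, 9, 10, 11 describe the absence/opposite of anxiety → reverse-score.
on a 0–5 scale, reversed = 5 − raw.
  item 1: 4
  item 2: 2
  item 3: 5 − 3 = 2
  item 4: 1
  item 5: 3
  item 6: 5 − 2 = 3
  item 7: 5 − 1 = 4
  item 8: 5 − 3 = 2
  item 9: 5 − 4 = 1
  item 10: 5 − 4 = 1
  item 11: 5 − 3 = 2
  item 12: 0
Total = 4 + 2 + 2 + 1 + 3 + 3 + 4 + 2 + 1 + 1 + 2 + 0 = 25

25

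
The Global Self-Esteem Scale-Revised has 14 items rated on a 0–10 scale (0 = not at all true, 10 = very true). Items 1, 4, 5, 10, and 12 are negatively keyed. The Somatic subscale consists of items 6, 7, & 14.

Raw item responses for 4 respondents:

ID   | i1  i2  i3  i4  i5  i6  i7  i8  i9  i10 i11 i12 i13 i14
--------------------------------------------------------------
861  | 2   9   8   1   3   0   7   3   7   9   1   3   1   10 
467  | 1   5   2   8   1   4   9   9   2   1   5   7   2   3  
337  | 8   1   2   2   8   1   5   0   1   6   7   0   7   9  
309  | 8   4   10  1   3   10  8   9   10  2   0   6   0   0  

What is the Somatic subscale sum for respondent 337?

15

Respondent 337 raw: 8, 1, 2, 2, 8, 1, 5, 0, 1, 6, 7, 0, 7, 9.
Somatic items: 6, 7, 14.
Reverse-coded (reversed = (0+10) − raw = 10 − raw):
  item 6: 1
  item 7: 5
  item 14: 9
Sum = 1 + 5 + 9 = 15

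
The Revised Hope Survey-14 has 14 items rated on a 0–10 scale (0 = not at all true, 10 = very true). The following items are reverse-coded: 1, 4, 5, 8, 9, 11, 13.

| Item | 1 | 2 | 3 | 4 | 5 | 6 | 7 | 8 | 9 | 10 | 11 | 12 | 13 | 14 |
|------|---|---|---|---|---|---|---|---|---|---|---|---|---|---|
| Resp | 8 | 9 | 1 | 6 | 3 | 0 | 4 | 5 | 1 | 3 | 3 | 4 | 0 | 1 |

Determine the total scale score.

Reversing items 1, 4, 5, 8, 9, 11, & 13 with 10 − raw:
Total = (10−8) + 9 + 1 + (10−6) + (10−3) + 0 + 4 + (10−5) + (10−1) + 3 + (10−3) + 4 + (10−0) + 1
      = 2 + 9 + 1 + 4 + 7 + 0 + 4 + 5 + 9 + 3 + 7 + 4 + 10 + 1 = 66

66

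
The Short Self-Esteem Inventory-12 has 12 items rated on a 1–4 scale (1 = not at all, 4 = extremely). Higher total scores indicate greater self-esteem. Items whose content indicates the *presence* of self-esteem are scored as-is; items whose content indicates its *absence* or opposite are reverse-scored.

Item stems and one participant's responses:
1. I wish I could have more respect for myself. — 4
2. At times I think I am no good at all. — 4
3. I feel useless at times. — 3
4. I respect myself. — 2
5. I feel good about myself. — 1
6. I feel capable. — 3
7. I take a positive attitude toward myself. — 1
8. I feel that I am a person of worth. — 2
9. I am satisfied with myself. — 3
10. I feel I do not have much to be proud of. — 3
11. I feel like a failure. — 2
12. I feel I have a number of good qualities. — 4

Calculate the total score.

Items 1, 2, 3, 10, 11 describe the absence/opposite of self-esteem → reverse-score.
reverse-coded value = 5 − response.
  item 1: 5 − 4 = 1
  item 2: 5 − 4 = 1
  item 3: 5 − 3 = 2
  item 4: 2
  item 5: 1
  item 6: 3
  item 7: 1
  item 8: 2
  item 9: 3
  item 10: 5 − 3 = 2
  item 11: 5 − 2 = 3
  item 12: 4
Total = 1 + 1 + 2 + 2 + 1 + 3 + 1 + 2 + 3 + 2 + 3 + 4 = 25

25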